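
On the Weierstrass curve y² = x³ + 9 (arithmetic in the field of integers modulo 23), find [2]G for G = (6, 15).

tangent at (6, 15): λ = (3·6² + 0)/(2·15) ≡ 16/7. 7⁻¹ ≡ 10 (mod 23) since 7·10 = 70 ≡ 1, so λ ≡ 16·10 ≡ 22.
  x = λ² - 6 - 6 = 484 - 12 ≡ 12; y = λ·(6 - 12) - 15 ≡ 14. → (12, 14)

(12, 14)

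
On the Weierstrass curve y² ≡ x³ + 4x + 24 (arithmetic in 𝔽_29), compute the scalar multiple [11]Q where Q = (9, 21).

(20, 10)

Repeated addition: build up to 11Q.
2Q: tangent at (9, 21): λ = (3·9² + 4)/(2·21) ≡ 15/13. 13⁻¹ ≡ 9 (mod 29), so λ ≡ 15·9 ≡ 19.
  x = λ² - 9 - 9 = 361 - 18 ≡ 24; y = λ·(9 - 24) - 21 ≡ 13. → (24, 13)
3Q: (24, 13) + (9, 21). λ = (21 - 13)/(9 - 24) ≡ 8/14 mod 29. 14⁻¹ ≡ 27 (mod 29), so λ ≡ 13.
  x = λ² - 24 - 9 = 169 - 33 ≡ 20; y = λ·(24 - 20) - 13 ≡ 10. → (20, 10)
4Q: (20, 10) + (9, 21). λ = (21 - 10)/(9 - 20) ≡ 11/18 mod 29. 18⁻¹ ≡ 21 (mod 29), so λ ≡ 28.
  x = λ² - 20 - 9 = 784 - 29 ≡ 1; y = λ·(20 - 1) - 10 ≡ 0. → (1, 0)
5Q: (1, 0) + (9, 21). λ = (21 - 0)/(9 - 1) ≡ 21/8 mod 29. 8⁻¹ ≡ 11 (mod 29) since 8·11 = 88 ≡ 1, so λ ≡ 28.
  x = λ² - 1 - 9 = 784 - 10 ≡ 20; y = λ·(1 - 20) - 0 ≡ 19. → (20, 19)
6Q: (20, 19) + (9, 21). λ = (21 - 19)/(9 - 20) ≡ 2/18 mod 29. 18⁻¹ ≡ 21 (mod 29), so λ ≡ 13.
  x = λ² - 20 - 9 = 169 - 29 ≡ 24; y = λ·(20 - 24) - 19 ≡ 16. → (24, 16)
7Q: (24, 16) + (9, 21). λ = (21 - 16)/(9 - 24) ≡ 5/14 mod 29. 14⁻¹ ≡ 27 (mod 29), so λ ≡ 19.
  x = λ² - 24 - 9 = 361 - 33 ≡ 9; y = λ·(24 - 9) - 16 ≡ 8. → (9, 8)
8Q: (9, 8) + (9, 21): same x and y₁ ≡ -y₂, so the sum is ∞.
9Q: ∞ + (9, 21) = (9, 21) (identity).
10Q: tangent at (9, 21): λ = (3·9² + 4)/(2·21) ≡ 15/13. 13⁻¹ ≡ 9 (mod 29) since 13·9 = 117 ≡ 1, so λ ≡ 15·9 ≡ 19.
  x = λ² - 9 - 9 = 361 - 18 ≡ 24; y = λ·(9 - 24) - 21 ≡ 13. → (24, 13)
11Q: (24, 13) + (9, 21). λ = (21 - 13)/(9 - 24) ≡ 8/14 mod 29. 14⁻¹ ≡ 27 (mod 29), so λ ≡ 13.
  x = λ² - 24 - 9 = 169 - 33 ≡ 20; y = λ·(24 - 20) - 13 ≡ 10. → (20, 10)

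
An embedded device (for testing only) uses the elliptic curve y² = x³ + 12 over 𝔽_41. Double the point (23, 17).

tangent at (23, 17): λ = (3·23² + 0)/(2·17) ≡ 29/34. 34⁻¹ ≡ 35 (mod 41), so λ ≡ 29·35 ≡ 31.
  x = λ² - 23 - 23 = 961 - 46 ≡ 13; y = λ·(23 - 13) - 17 ≡ 6. → (13, 6)

(13, 6)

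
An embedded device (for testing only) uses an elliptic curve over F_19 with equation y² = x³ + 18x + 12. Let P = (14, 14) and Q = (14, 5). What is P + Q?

O

The two points share x = 14 and their y-coordinates satisfy 14 + 5 ≡ 0 (mod 19), so they are inverses. Their sum is O.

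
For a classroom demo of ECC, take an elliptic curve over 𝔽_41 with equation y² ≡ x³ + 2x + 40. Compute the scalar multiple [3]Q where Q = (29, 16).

Repeated addition: build up to 3Q.
2Q: tangent at (29, 16): λ = (3·29² + 2)/(2·16) ≡ 24/32. 32⁻¹ ≡ 9 (mod 41) since 32·9 = 288 ≡ 1, so λ ≡ 24·9 ≡ 11.
  x = λ² - 29 - 29 = 121 - 58 ≡ 22; y = λ·(29 - 22) - 16 ≡ 20. → (22, 20)
3Q: (22, 20) + (29, 16). λ = (16 - 20)/(29 - 22) ≡ 37/7 mod 41. 7⁻¹ ≡ 6 (mod 41), so λ ≡ 17.
  x = λ² - 22 - 29 = 289 - 51 ≡ 33; y = λ·(22 - 33) - 20 ≡ 39. → (33, 39)

(33, 39)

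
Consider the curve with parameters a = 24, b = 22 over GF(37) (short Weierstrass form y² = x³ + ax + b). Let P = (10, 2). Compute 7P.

(18, 12)

Double-and-add on 7 = (111)₂. Start with P = (10, 2) for the leading 1-bit.
double: tangent at (10, 2): λ = (3·10² + 24)/(2·2) ≡ 28/4. 4⁻¹ ≡ 28 (mod 37) since 4·28 = 112 ≡ 1, so λ ≡ 28·28 ≡ 7.
  x = λ² - 10 - 10 = 49 - 20 ≡ 29; y = λ·(10 - 29) - 2 ≡ 13. → (29, 13)
add P: (29, 13) + (10, 2). λ = (2 - 13)/(10 - 29) ≡ 26/18 mod 37. 18⁻¹ ≡ 35 (mod 37), so λ ≡ 22.
  x = λ² - 29 - 10 = 484 - 39 ≡ 1; y = λ·(29 - 1) - 13 ≡ 11. → (1, 11)
double: tangent at (1, 11): λ = (3·1² + 24)/(2·11) ≡ 27/22. 22⁻¹ ≡ 32 (mod 37), so λ ≡ 27·32 ≡ 13.
  x = λ² - 1 - 1 = 169 - 2 ≡ 19; y = λ·(1 - 19) - 11 ≡ 14. → (19, 14)
add P: (19, 14) + (10, 2). λ = (2 - 14)/(10 - 19) ≡ 25/28 mod 37. 28⁻¹ ≡ 4 (mod 37), so λ ≡ 26.
  x = λ² - 19 - 10 = 676 - 29 ≡ 18; y = λ·(19 - 18) - 14 ≡ 12. → (18, 12)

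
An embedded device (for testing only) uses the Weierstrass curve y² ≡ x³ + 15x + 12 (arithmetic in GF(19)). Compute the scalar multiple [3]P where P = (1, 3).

Repeated addition: build up to 3P.
2P: tangent at (1, 3): λ = (3·1² + 15)/(2·3) ≡ 18/6. 6⁻¹ ≡ 16 (mod 19), so λ ≡ 18·16 ≡ 3.
  x = λ² - 1 - 1 = 9 - 2 ≡ 7; y = λ·(1 - 7) - 3 ≡ 17. → (7, 17)
3P: (7, 17) + (1, 3). λ = (3 - 17)/(1 - 7) ≡ 5/13 mod 19. 13⁻¹ ≡ 3 (mod 19) since 13·3 = 39 ≡ 1, so λ ≡ 15.
  x = λ² - 7 - 1 = 225 - 8 ≡ 8; y = λ·(7 - 8) - 17 ≡ 6. → (8, 6)

(8, 6)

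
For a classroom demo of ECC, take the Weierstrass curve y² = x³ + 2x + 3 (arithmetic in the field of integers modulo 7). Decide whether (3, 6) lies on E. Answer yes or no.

y² = 6² ≡ 1; x³ + 2x + 3 = 36 ≡ 1 (mod 7). 1 = 1.

yes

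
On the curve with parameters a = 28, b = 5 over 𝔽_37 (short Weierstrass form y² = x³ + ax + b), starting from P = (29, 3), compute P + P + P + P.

(4, 25)

Double-and-add on 4 = (100)₂. Start with P = (29, 3) for the leading 1-bit.
double: tangent at (29, 3): λ = (3·29² + 28)/(2·3) ≡ 35/6. 6⁻¹ ≡ 31 (mod 37) since 6·31 = 186 ≡ 1, so λ ≡ 35·31 ≡ 12.
  x = λ² - 29 - 29 = 144 - 58 ≡ 12; y = λ·(29 - 12) - 3 ≡ 16. → (12, 16)
double: tangent at (12, 16): λ = (3·12² + 28)/(2·16) ≡ 16/32. 32⁻¹ ≡ 22 (mod 37), so λ ≡ 16·22 ≡ 19.
  x = λ² - 12 - 12 = 361 - 24 ≡ 4; y = λ·(12 - 4) - 16 ≡ 25. → (4, 25)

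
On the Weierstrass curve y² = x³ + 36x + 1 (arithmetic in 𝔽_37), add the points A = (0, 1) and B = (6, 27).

(0, 1) + (6, 27). λ = (27 - 1)/(6 - 0) ≡ 26/6 mod 37. 6⁻¹ ≡ 31 (mod 37), so λ ≡ 29.
  x = λ² - 0 - 6 = 841 - 6 ≡ 21; y = λ·(0 - 21) - 1 ≡ 19. → (21, 19)

(21, 19)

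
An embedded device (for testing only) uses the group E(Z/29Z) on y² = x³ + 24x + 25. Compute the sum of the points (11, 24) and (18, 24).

(11, 24) + (18, 24). λ = (24 - 24)/(18 - 11) ≡ 0/7 mod 29. 7⁻¹ ≡ 25 (mod 29) since 7·25 = 175 ≡ 1, so λ ≡ 0.
  x = λ² - 11 - 18 = 0 - 29 ≡ 0; y = λ·(11 - 0) - 24 ≡ 5. → (0, 5)

(0, 5)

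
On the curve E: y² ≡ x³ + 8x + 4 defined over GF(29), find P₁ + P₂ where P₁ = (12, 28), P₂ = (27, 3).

(12, 28) + (27, 3). λ = (3 - 28)/(27 - 12) ≡ 4/15 mod 29. 15⁻¹ ≡ 2 (mod 29), so λ ≡ 8.
  x = λ² - 12 - 27 = 64 - 39 ≡ 25; y = λ·(12 - 25) - 28 ≡ 13. → (25, 13)

(25, 13)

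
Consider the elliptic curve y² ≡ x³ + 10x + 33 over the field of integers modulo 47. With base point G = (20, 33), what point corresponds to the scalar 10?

Repeated addition: build up to 10G.
2G: tangent at (20, 33): λ = (3·20² + 10)/(2·33) ≡ 35/19. 19⁻¹ ≡ 5 (mod 47), so λ ≡ 35·5 ≡ 34.
  x = λ² - 20 - 20 = 1156 - 40 ≡ 35; y = λ·(20 - 35) - 33 ≡ 21. → (35, 21)
3G: (35, 21) + (20, 33). λ = (33 - 21)/(20 - 35) ≡ 12/32 mod 47. 32⁻¹ ≡ 25 (mod 47) since 32·25 = 800 ≡ 1, so λ ≡ 18.
  x = λ² - 35 - 20 = 324 - 55 ≡ 34; y = λ·(35 - 34) - 21 ≡ 44. → (34, 44)
4G: (34, 44) + (20, 33). λ = (33 - 44)/(20 - 34) ≡ 36/33 mod 47. 33⁻¹ ≡ 10 (mod 47) since 33·10 = 330 ≡ 1, so λ ≡ 31.
  x = λ² - 34 - 20 = 961 - 54 ≡ 14; y = λ·(34 - 14) - 44 ≡ 12. → (14, 12)
5G: (14, 12) + (20, 33). λ = (33 - 12)/(20 - 14) ≡ 21/6 mod 47. 6⁻¹ ≡ 8 (mod 47), so λ ≡ 27.
  x = λ² - 14 - 20 = 729 - 34 ≡ 37; y = λ·(14 - 37) - 12 ≡ 25. → (37, 25)
6G: (37, 25) + (20, 33). λ = (33 - 25)/(20 - 37) ≡ 8/30 mod 47. 30⁻¹ ≡ 11 (mod 47), so λ ≡ 41.
  x = λ² - 37 - 20 = 1681 - 57 ≡ 26; y = λ·(37 - 26) - 25 ≡ 3. → (26, 3)
7G: (26, 3) + (20, 33). λ = (33 - 3)/(20 - 26) ≡ 30/41 mod 47. 41⁻¹ ≡ 39 (mod 47), so λ ≡ 42.
  x = λ² - 26 - 20 = 1764 - 46 ≡ 26; y = λ·(26 - 26) - 3 ≡ 44. → (26, 44)
8G: (26, 44) + (20, 33). λ = (33 - 44)/(20 - 26) ≡ 36/41 mod 47. 41⁻¹ ≡ 39 (mod 47) since 41·39 = 1599 ≡ 1, so λ ≡ 41.
  x = λ² - 26 - 20 = 1681 - 46 ≡ 37; y = λ·(26 - 37) - 44 ≡ 22. → (37, 22)
9G: (37, 22) + (20, 33). λ = (33 - 22)/(20 - 37) ≡ 11/30 mod 47. 30⁻¹ ≡ 11 (mod 47), so λ ≡ 27.
  x = λ² - 37 - 20 = 729 - 57 ≡ 14; y = λ·(37 - 14) - 22 ≡ 35. → (14, 35)
10G: (14, 35) + (20, 33). λ = (33 - 35)/(20 - 14) ≡ 45/6 mod 47. 6⁻¹ ≡ 8 (mod 47) since 6·8 = 48 ≡ 1, so λ ≡ 31.
  x = λ² - 14 - 20 = 961 - 34 ≡ 34; y = λ·(14 - 34) - 35 ≡ 3. → (34, 3)

(34, 3)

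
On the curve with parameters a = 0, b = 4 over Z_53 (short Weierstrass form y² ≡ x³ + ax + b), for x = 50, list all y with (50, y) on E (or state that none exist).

none

x³ + 0x + 4 = 125004 ≡ 30 (mod 53).
30 is a non-residue mod 53; no y exists.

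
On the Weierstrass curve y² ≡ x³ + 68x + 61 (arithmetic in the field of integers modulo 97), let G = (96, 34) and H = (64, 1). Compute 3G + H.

(64, 96)

First 3G:
Repeated addition: build up to 3G.
2G: tangent at (96, 34): λ = (3·96² + 68)/(2·34) ≡ 71/68. 68⁻¹ ≡ 10 (mod 97) since 68·10 = 680 ≡ 1, so λ ≡ 71·10 ≡ 31.
  x = λ² - 96 - 96 = 961 - 192 ≡ 90; y = λ·(96 - 90) - 34 ≡ 55. → (90, 55)
3G: (90, 55) + (96, 34). λ = (34 - 55)/(96 - 90) ≡ 76/6 mod 97. 6⁻¹ ≡ 81 (mod 97) since 6·81 = 486 ≡ 1, so λ ≡ 45.
  x = λ² - 90 - 96 = 2025 - 186 ≡ 93; y = λ·(90 - 93) - 55 ≡ 4. → (93, 4)
3G = (93, 4).
Finally 3G + H:
(93, 4) + (64, 1). λ = (1 - 4)/(64 - 93) ≡ 94/68 mod 97. 68⁻¹ ≡ 10 (mod 97) since 68·10 = 680 ≡ 1, so λ ≡ 67.
  x = λ² - 93 - 64 = 4489 - 157 ≡ 64; y = λ·(93 - 64) - 4 ≡ 96. → (64, 96)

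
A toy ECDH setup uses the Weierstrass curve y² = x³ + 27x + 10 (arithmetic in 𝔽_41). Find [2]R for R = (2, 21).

tangent at (2, 21): λ = (3·2² + 27)/(2·21) ≡ 39/1. 1⁻¹ ≡ 1 (mod 41), so λ ≡ 39·1 ≡ 39.
  x = λ² - 2 - 2 = 1521 - 4 ≡ 0; y = λ·(2 - 0) - 21 ≡ 16. → (0, 16)

(0, 16)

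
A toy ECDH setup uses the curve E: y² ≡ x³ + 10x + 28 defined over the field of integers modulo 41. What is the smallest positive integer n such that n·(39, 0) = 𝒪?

2P: (39, 0) + (39, 0): same x and y₁ ≡ -y₂, so the sum is 𝒪.
2P = 𝒪, so the order is 2.

2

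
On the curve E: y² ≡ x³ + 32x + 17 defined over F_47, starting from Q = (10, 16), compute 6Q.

Double-and-add on 6 = (110)₂. Start with Q = (10, 16) for the leading 1-bit.
double: tangent at (10, 16): λ = (3·10² + 32)/(2·16) ≡ 3/32. 32⁻¹ ≡ 25 (mod 47), so λ ≡ 3·25 ≡ 28.
  x = λ² - 10 - 10 = 784 - 20 ≡ 12; y = λ·(10 - 12) - 16 ≡ 22. → (12, 22)
add Q: (12, 22) + (10, 16). λ = (16 - 22)/(10 - 12) ≡ 41/45 mod 47. 45⁻¹ ≡ 23 (mod 47) since 45·23 = 1035 ≡ 1, so λ ≡ 3.
  x = λ² - 12 - 10 = 9 - 22 ≡ 34; y = λ·(12 - 34) - 22 ≡ 6. → (34, 6)
double: tangent at (34, 6): λ = (3·34² + 32)/(2·6) ≡ 22/12. 12⁻¹ ≡ 4 (mod 47), so λ ≡ 22·4 ≡ 41.
  x = λ² - 34 - 34 = 1681 - 68 ≡ 15; y = λ·(34 - 15) - 6 ≡ 21. → (15, 21)

(15, 21)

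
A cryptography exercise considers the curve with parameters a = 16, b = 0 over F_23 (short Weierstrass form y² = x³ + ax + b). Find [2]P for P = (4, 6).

(0, 0)

tangent at (4, 6): λ = (3·4² + 16)/(2·6) ≡ 18/12. 12⁻¹ ≡ 2 (mod 23), so λ ≡ 18·2 ≡ 13.
  x = λ² - 4 - 4 = 169 - 8 ≡ 0; y = λ·(4 - 0) - 6 ≡ 0. → (0, 0)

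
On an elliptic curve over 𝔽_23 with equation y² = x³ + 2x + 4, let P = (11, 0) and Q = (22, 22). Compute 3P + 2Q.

(10, 9)

First 3P:
Repeated addition: build up to 3P.
2P: (11, 0) + (11, 0): same x and y₁ ≡ -y₂, so the sum is ∞.
3P: ∞ + (11, 0) = (11, 0) (identity).
3P = (11, 0).
Next 2Q:
Repeated addition: build up to 2Q.
2Q: tangent at (22, 22): λ = (3·22² + 2)/(2·22) ≡ 5/21. 21⁻¹ ≡ 11 (mod 23) since 21·11 = 231 ≡ 1, so λ ≡ 5·11 ≡ 9.
  x = λ² - 22 - 22 = 81 - 44 ≡ 14; y = λ·(22 - 14) - 22 ≡ 4. → (14, 4)
2Q = (14, 4).
Finally 3P + 2Q:
(11, 0) + (14, 4). λ = (4 - 0)/(14 - 11) ≡ 4/3 mod 23. 3⁻¹ ≡ 8 (mod 23), so λ ≡ 9.
  x = λ² - 11 - 14 = 81 - 25 ≡ 10; y = λ·(11 - 10) - 0 ≡ 9. → (10, 9)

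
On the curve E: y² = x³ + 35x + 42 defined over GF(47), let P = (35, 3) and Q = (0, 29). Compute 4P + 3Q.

First 4P:
Repeated addition: build up to 4P.
2P: tangent at (35, 3): λ = (3·35² + 35)/(2·3) ≡ 44/6. 6⁻¹ ≡ 8 (mod 47), so λ ≡ 44·8 ≡ 23.
  x = λ² - 35 - 35 = 529 - 70 ≡ 36; y = λ·(35 - 36) - 3 ≡ 21. → (36, 21)
3P: (36, 21) + (35, 3). λ = (3 - 21)/(35 - 36) ≡ 29/46 mod 47. 46⁻¹ ≡ 46 (mod 47), so λ ≡ 18.
  x = λ² - 36 - 35 = 324 - 71 ≡ 18; y = λ·(36 - 18) - 21 ≡ 21. → (18, 21)
4P: (18, 21) + (35, 3). λ = (3 - 21)/(35 - 18) ≡ 29/17 mod 47. 17⁻¹ ≡ 36 (mod 47), so λ ≡ 10.
  x = λ² - 18 - 35 = 100 - 53 ≡ 0; y = λ·(18 - 0) - 21 ≡ 18. → (0, 18)
4P = (0, 18).
Next 3Q:
Repeated addition: build up to 3Q.
2Q: tangent at (0, 29): λ = (3·0² + 35)/(2·29) ≡ 35/11. 11⁻¹ ≡ 30 (mod 47) since 11·30 = 330 ≡ 1, so λ ≡ 35·30 ≡ 16.
  x = λ² - 0 - 0 = 256 - 0 ≡ 21; y = λ·(0 - 21) - 29 ≡ 11. → (21, 11)
3Q: (21, 11) + (0, 29). λ = (29 - 11)/(0 - 21) ≡ 18/26 mod 47. 26⁻¹ ≡ 38 (mod 47) since 26·38 = 988 ≡ 1, so λ ≡ 26.
  x = λ² - 21 - 0 = 676 - 21 ≡ 44; y = λ·(21 - 44) - 11 ≡ 2. → (44, 2)
3Q = (44, 2).
Finally 4P + 3Q:
(0, 18) + (44, 2). λ = (2 - 18)/(44 - 0) ≡ 31/44 mod 47. 44⁻¹ ≡ 31 (mod 47) since 44·31 = 1364 ≡ 1, so λ ≡ 21.
  x = λ² - 0 - 44 = 441 - 44 ≡ 21; y = λ·(0 - 21) - 18 ≡ 11. → (21, 11)

(21, 11)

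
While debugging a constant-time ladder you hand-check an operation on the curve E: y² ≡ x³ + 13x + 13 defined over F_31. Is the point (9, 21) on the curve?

y² = 21² ≡ 7; x³ + 13x + 13 = 859 ≡ 22 (mod 31). 7 ≠ 22.

no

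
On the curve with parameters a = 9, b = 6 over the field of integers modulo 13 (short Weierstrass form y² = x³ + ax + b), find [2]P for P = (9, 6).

(7, 10)

tangent at (9, 6): λ = (3·9² + 9)/(2·6) ≡ 5/12. 12⁻¹ ≡ 12 (mod 13), so λ ≡ 5·12 ≡ 8.
  x = λ² - 9 - 9 = 64 - 18 ≡ 7; y = λ·(9 - 7) - 6 ≡ 10. → (7, 10)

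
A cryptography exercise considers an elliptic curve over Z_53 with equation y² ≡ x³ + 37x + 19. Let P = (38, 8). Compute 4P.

(35, 26)

Double-and-add on 4 = (100)₂. Start with P = (38, 8) for the leading 1-bit.
double: tangent at (38, 8): λ = (3·38² + 37)/(2·8) ≡ 23/16. 16⁻¹ ≡ 10 (mod 53) since 16·10 = 160 ≡ 1, so λ ≡ 23·10 ≡ 18.
  x = λ² - 38 - 38 = 324 - 76 ≡ 36; y = λ·(38 - 36) - 8 ≡ 28. → (36, 28)
double: tangent at (36, 28): λ = (3·36² + 37)/(2·28) ≡ 3/3. 3⁻¹ ≡ 18 (mod 53) since 3·18 = 54 ≡ 1, so λ ≡ 3·18 ≡ 1.
  x = λ² - 36 - 36 = 1 - 72 ≡ 35; y = λ·(36 - 35) - 28 ≡ 26. → (35, 26)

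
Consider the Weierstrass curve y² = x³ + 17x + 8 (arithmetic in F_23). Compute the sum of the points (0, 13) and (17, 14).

(0, 13) + (17, 14). λ = (14 - 13)/(17 - 0) ≡ 1/17 mod 23. 17⁻¹ ≡ 19 (mod 23), so λ ≡ 19.
  x = λ² - 0 - 17 = 361 - 17 ≡ 22; y = λ·(0 - 22) - 13 ≡ 6. → (22, 6)

(22, 6)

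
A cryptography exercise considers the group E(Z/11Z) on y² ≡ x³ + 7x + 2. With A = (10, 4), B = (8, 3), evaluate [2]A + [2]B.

(8, 8)

First 2A:
Repeated addition: build up to 2A.
2A: tangent at (10, 4): λ = (3·10² + 7)/(2·4) ≡ 10/8. 8⁻¹ ≡ 7 (mod 11), so λ ≡ 10·7 ≡ 4.
  x = λ² - 10 - 10 = 16 - 20 ≡ 7; y = λ·(10 - 7) - 4 ≡ 8. → (7, 8)
2A = (7, 8).
Next 2B:
Repeated addition: build up to 2B.
2B: tangent at (8, 3): λ = (3·8² + 7)/(2·3) ≡ 1/6. 6⁻¹ ≡ 2 (mod 11) since 6·2 = 12 ≡ 1, so λ ≡ 1·2 ≡ 2.
  x = λ² - 8 - 8 = 4 - 16 ≡ 10; y = λ·(8 - 10) - 3 ≡ 4. → (10, 4)
2B = (10, 4).
Finally 2A + 2B:
(7, 8) + (10, 4). λ = (4 - 8)/(10 - 7) ≡ 7/3 mod 11. 3⁻¹ ≡ 4 (mod 11) since 3·4 = 12 ≡ 1, so λ ≡ 6.
  x = λ² - 7 - 10 = 36 - 17 ≡ 8; y = λ·(7 - 8) - 8 ≡ 8. → (8, 8)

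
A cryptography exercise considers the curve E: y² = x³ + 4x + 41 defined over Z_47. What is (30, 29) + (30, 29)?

tangent at (30, 29): λ = (3·30² + 4)/(2·29) ≡ 25/11. 11⁻¹ ≡ 30 (mod 47), so λ ≡ 25·30 ≡ 45.
  x = λ² - 30 - 30 = 2025 - 60 ≡ 38; y = λ·(30 - 38) - 29 ≡ 34. → (38, 34)

(38, 34)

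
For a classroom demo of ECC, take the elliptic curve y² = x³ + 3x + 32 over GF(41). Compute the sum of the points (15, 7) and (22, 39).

(15, 7) + (22, 39). λ = (39 - 7)/(22 - 15) ≡ 32/7 mod 41. 7⁻¹ ≡ 6 (mod 41) since 7·6 = 42 ≡ 1, so λ ≡ 28.
  x = λ² - 15 - 22 = 784 - 37 ≡ 9; y = λ·(15 - 9) - 7 ≡ 38. → (9, 38)

(9, 38)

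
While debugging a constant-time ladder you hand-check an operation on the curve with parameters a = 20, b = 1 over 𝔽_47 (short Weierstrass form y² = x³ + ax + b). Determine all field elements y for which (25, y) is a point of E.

none

x³ + 20x + 1 = 16126 ≡ 5 (mod 47).
5 is a non-residue mod 47; no y exists.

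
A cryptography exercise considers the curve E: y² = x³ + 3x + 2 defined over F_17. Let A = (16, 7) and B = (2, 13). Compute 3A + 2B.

First 3A:
Repeated addition: build up to 3A.
2A: tangent at (16, 7): λ = (3·16² + 3)/(2·7) ≡ 6/14. 14⁻¹ ≡ 11 (mod 17), so λ ≡ 6·11 ≡ 15.
  x = λ² - 16 - 16 = 225 - 32 ≡ 6; y = λ·(16 - 6) - 7 ≡ 7. → (6, 7)
3A: (6, 7) + (16, 7). λ = (7 - 7)/(16 - 6) ≡ 0/10 mod 17. 10⁻¹ ≡ 12 (mod 17), so λ ≡ 0.
  x = λ² - 6 - 16 = 0 - 22 ≡ 12; y = λ·(6 - 12) - 7 ≡ 10. → (12, 10)
3A = (12, 10).
Next 2B:
Repeated addition: build up to 2B.
2B: tangent at (2, 13): λ = (3·2² + 3)/(2·13) ≡ 15/9. 9⁻¹ ≡ 2 (mod 17) since 9·2 = 18 ≡ 1, so λ ≡ 15·2 ≡ 13.
  x = λ² - 2 - 2 = 169 - 4 ≡ 12; y = λ·(2 - 12) - 13 ≡ 10. → (12, 10)
2B = (12, 10).
Finally 3A + 2B:
tangent at (12, 10): λ = (3·12² + 3)/(2·10) ≡ 10/3. 3⁻¹ ≡ 6 (mod 17), so λ ≡ 10·6 ≡ 9.
  x = λ² - 12 - 12 = 81 - 24 ≡ 6; y = λ·(12 - 6) - 10 ≡ 10. → (6, 10)

(6, 10)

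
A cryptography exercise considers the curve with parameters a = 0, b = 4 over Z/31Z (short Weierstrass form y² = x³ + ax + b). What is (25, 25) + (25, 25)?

tangent at (25, 25): λ = (3·25² + 0)/(2·25) ≡ 15/19. 19⁻¹ ≡ 18 (mod 31), so λ ≡ 15·18 ≡ 22.
  x = λ² - 25 - 25 = 484 - 50 ≡ 0; y = λ·(25 - 0) - 25 ≡ 29. → (0, 29)

(0, 29)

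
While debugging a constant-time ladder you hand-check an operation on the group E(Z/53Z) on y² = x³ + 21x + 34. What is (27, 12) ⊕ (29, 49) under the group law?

(8, 48)

(27, 12) + (29, 49). λ = (49 - 12)/(29 - 27) ≡ 37/2 mod 53. 2⁻¹ ≡ 27 (mod 53) since 2·27 = 54 ≡ 1, so λ ≡ 45.
  x = λ² - 27 - 29 = 2025 - 56 ≡ 8; y = λ·(27 - 8) - 12 ≡ 48. → (8, 48)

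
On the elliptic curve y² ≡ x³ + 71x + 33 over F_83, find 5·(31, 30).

(78, 47)

Write G = (31, 30).
Repeated addition: build up to 5G.
2G: tangent at (31, 30): λ = (3·31² + 71)/(2·30) ≡ 49/60. 60⁻¹ ≡ 18 (mod 83) since 60·18 = 1080 ≡ 1, so λ ≡ 49·18 ≡ 52.
  x = λ² - 31 - 31 = 2704 - 62 ≡ 69; y = λ·(31 - 69) - 30 ≡ 69. → (69, 69)
3G: (69, 69) + (31, 30). λ = (30 - 69)/(31 - 69) ≡ 44/45 mod 83. 45⁻¹ ≡ 24 (mod 83) since 45·24 = 1080 ≡ 1, so λ ≡ 60.
  x = λ² - 69 - 31 = 3600 - 100 ≡ 14; y = λ·(69 - 14) - 69 ≡ 77. → (14, 77)
4G: (14, 77) + (31, 30). λ = (30 - 77)/(31 - 14) ≡ 36/17 mod 83. 17⁻¹ ≡ 44 (mod 83), so λ ≡ 7.
  x = λ² - 14 - 31 = 49 - 45 ≡ 4; y = λ·(14 - 4) - 77 ≡ 76. → (4, 76)
5G: (4, 76) + (31, 30). λ = (30 - 76)/(31 - 4) ≡ 37/27 mod 83. 27⁻¹ ≡ 40 (mod 83), so λ ≡ 69.
  x = λ² - 4 - 31 = 4761 - 35 ≡ 78; y = λ·(4 - 78) - 76 ≡ 47. → (78, 47)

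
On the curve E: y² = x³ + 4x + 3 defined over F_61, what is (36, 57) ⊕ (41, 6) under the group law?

(49, 39)

(36, 57) + (41, 6). λ = (6 - 57)/(41 - 36) ≡ 10/5 mod 61. 5⁻¹ ≡ 49 (mod 61), so λ ≡ 2.
  x = λ² - 36 - 41 = 4 - 77 ≡ 49; y = λ·(36 - 49) - 57 ≡ 39. → (49, 39)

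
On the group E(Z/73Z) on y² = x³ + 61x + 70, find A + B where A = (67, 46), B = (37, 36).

(67, 46) + (37, 36). λ = (36 - 46)/(37 - 67) ≡ 63/43 mod 73. 43⁻¹ ≡ 17 (mod 73), so λ ≡ 49.
  x = λ² - 67 - 37 = 2401 - 104 ≡ 34; y = λ·(67 - 34) - 46 ≡ 38. → (34, 38)

(34, 38)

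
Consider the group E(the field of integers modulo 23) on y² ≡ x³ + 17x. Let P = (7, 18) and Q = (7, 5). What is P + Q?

The two points share x = 7 and their y-coordinates satisfy 18 + 5 ≡ 0 (mod 23), so they are inverses. Their sum is O.

O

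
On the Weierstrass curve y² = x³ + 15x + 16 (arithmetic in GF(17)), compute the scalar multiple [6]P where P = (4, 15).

Double-and-add on 6 = (110)₂. Start with P = (4, 15) for the leading 1-bit.
double: tangent at (4, 15): λ = (3·4² + 15)/(2·15) ≡ 12/13. 13⁻¹ ≡ 4 (mod 17), so λ ≡ 12·4 ≡ 14.
  x = λ² - 4 - 4 = 196 - 8 ≡ 1; y = λ·(4 - 1) - 15 ≡ 10. → (1, 10)
add P: (1, 10) + (4, 15). λ = (15 - 10)/(4 - 1) ≡ 5/3 mod 17. 3⁻¹ ≡ 6 (mod 17) since 3·6 = 18 ≡ 1, so λ ≡ 13.
  x = λ² - 1 - 4 = 169 - 5 ≡ 11; y = λ·(1 - 11) - 10 ≡ 13. → (11, 13)
double: tangent at (11, 13): λ = (3·11² + 15)/(2·13) ≡ 4/9. 9⁻¹ ≡ 2 (mod 17) since 9·2 = 18 ≡ 1, so λ ≡ 4·2 ≡ 8.
  x = λ² - 11 - 11 = 64 - 22 ≡ 8; y = λ·(11 - 8) - 13 ≡ 11. → (8, 11)

(8, 11)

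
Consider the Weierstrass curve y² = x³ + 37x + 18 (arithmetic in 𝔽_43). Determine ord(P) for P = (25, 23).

2P: tangent at (25, 23): λ = (3·25² + 37)/(2·23) ≡ 20/3. 3⁻¹ ≡ 29 (mod 43) since 3·29 = 87 ≡ 1, so λ ≡ 20·29 ≡ 21.
  x = λ² - 25 - 25 = 441 - 50 ≡ 4; y = λ·(25 - 4) - 23 ≡ 31. → (4, 31)
3P: (4, 31) + (25, 23). λ = (23 - 31)/(25 - 4) ≡ 35/21 mod 43. 21⁻¹ ≡ 41 (mod 43), so λ ≡ 16.
  x = λ² - 4 - 25 = 256 - 29 ≡ 12; y = λ·(4 - 12) - 31 ≡ 13. → (12, 13)
4P: (12, 13) + (25, 23). λ = (23 - 13)/(25 - 12) ≡ 10/13 mod 43. 13⁻¹ ≡ 10 (mod 43), so λ ≡ 14.
  x = λ² - 12 - 25 = 196 - 37 ≡ 30; y = λ·(12 - 30) - 13 ≡ 36. → (30, 36)
5P: (30, 36) + (25, 23). λ = (23 - 36)/(25 - 30) ≡ 30/38 mod 43. 38⁻¹ ≡ 17 (mod 43), so λ ≡ 37.
  x = λ² - 30 - 25 = 1369 - 55 ≡ 24; y = λ·(30 - 24) - 36 ≡ 14. → (24, 14)
6P: (24, 14) + (25, 23). λ = (23 - 14)/(25 - 24) ≡ 9/1 mod 43. 1⁻¹ ≡ 1 (mod 43), so λ ≡ 9.
  x = λ² - 24 - 25 = 81 - 49 ≡ 32; y = λ·(24 - 32) - 14 ≡ 0. → (32, 0)
7P: (32, 0) + (25, 23). λ = (23 - 0)/(25 - 32) ≡ 23/36 mod 43. 36⁻¹ ≡ 6 (mod 43), so λ ≡ 9.
  x = λ² - 32 - 25 = 81 - 57 ≡ 24; y = λ·(32 - 24) - 0 ≡ 29. → (24, 29)
8P: (24, 29) + (25, 23). λ = (23 - 29)/(25 - 24) ≡ 37/1 mod 43. 1⁻¹ ≡ 1 (mod 43) since 1·1 = 1 ≡ 1, so λ ≡ 37.
  x = λ² - 24 - 25 = 1369 - 49 ≡ 30; y = λ·(24 - 30) - 29 ≡ 7. → (30, 7)
9P: (30, 7) + (25, 23). λ = (23 - 7)/(25 - 30) ≡ 16/38 mod 43. 38⁻¹ ≡ 17 (mod 43), so λ ≡ 14.
  x = λ² - 30 - 25 = 196 - 55 ≡ 12; y = λ·(30 - 12) - 7 ≡ 30. → (12, 30)
10P: (12, 30) + (25, 23). λ = (23 - 30)/(25 - 12) ≡ 36/13 mod 43. 13⁻¹ ≡ 10 (mod 43), so λ ≡ 16.
  x = λ² - 12 - 25 = 256 - 37 ≡ 4; y = λ·(12 - 4) - 30 ≡ 12. → (4, 12)
11P: (4, 12) + (25, 23). λ = (23 - 12)/(25 - 4) ≡ 11/21 mod 43. 21⁻¹ ≡ 41 (mod 43), so λ ≡ 21.
  x = λ² - 4 - 25 = 441 - 29 ≡ 25; y = λ·(4 - 25) - 12 ≡ 20. → (25, 20)
12P: (25, 20) + (25, 23): same x and y₁ ≡ -y₂, so the sum is O.
12P = O, so the order is 12.

12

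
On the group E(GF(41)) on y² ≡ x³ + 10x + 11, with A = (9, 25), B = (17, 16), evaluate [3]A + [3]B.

(38, 6)

First 3A:
Repeated addition: build up to 3A.
2A: tangent at (9, 25): λ = (3·9² + 10)/(2·25) ≡ 7/9. 9⁻¹ ≡ 32 (mod 41), so λ ≡ 7·32 ≡ 19.
  x = λ² - 9 - 9 = 361 - 18 ≡ 15; y = λ·(9 - 15) - 25 ≡ 25. → (15, 25)
3A: (15, 25) + (9, 25). λ = (25 - 25)/(9 - 15) ≡ 0/35 mod 41. 35⁻¹ ≡ 34 (mod 41), so λ ≡ 0.
  x = λ² - 15 - 9 = 0 - 24 ≡ 17; y = λ·(15 - 17) - 25 ≡ 16. → (17, 16)
3A = (17, 16).
Next 3B:
Repeated addition: build up to 3B.
2B: tangent at (17, 16): λ = (3·17² + 10)/(2·16) ≡ 16/32. 32⁻¹ ≡ 9 (mod 41), so λ ≡ 16·9 ≡ 21.
  x = λ² - 17 - 17 = 441 - 34 ≡ 38; y = λ·(17 - 38) - 16 ≡ 35. → (38, 35)
3B: (38, 35) + (17, 16). λ = (16 - 35)/(17 - 38) ≡ 22/20 mod 41. 20⁻¹ ≡ 39 (mod 41), so λ ≡ 38.
  x = λ² - 38 - 17 = 1444 - 55 ≡ 36; y = λ·(38 - 36) - 35 ≡ 0. → (36, 0)
3B = (36, 0).
Finally 3A + 3B:
(17, 16) + (36, 0). λ = (0 - 16)/(36 - 17) ≡ 25/19 mod 41. 19⁻¹ ≡ 13 (mod 41), so λ ≡ 38.
  x = λ² - 17 - 36 = 1444 - 53 ≡ 38; y = λ·(17 - 38) - 16 ≡ 6. → (38, 6)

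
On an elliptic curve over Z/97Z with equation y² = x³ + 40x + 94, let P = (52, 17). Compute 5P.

(22, 51)

Repeated addition: build up to 5P.
2P: tangent at (52, 17): λ = (3·52² + 40)/(2·17) ≡ 4/34. 34⁻¹ ≡ 20 (mod 97) since 34·20 = 680 ≡ 1, so λ ≡ 4·20 ≡ 80.
  x = λ² - 52 - 52 = 6400 - 104 ≡ 88; y = λ·(52 - 88) - 17 ≡ 13. → (88, 13)
3P: (88, 13) + (52, 17). λ = (17 - 13)/(52 - 88) ≡ 4/61 mod 97. 61⁻¹ ≡ 35 (mod 97), so λ ≡ 43.
  x = λ² - 88 - 52 = 1849 - 140 ≡ 60; y = λ·(88 - 60) - 13 ≡ 27. → (60, 27)
4P: (60, 27) + (52, 17). λ = (17 - 27)/(52 - 60) ≡ 87/89 mod 97. 89⁻¹ ≡ 12 (mod 97), so λ ≡ 74.
  x = λ² - 60 - 52 = 5476 - 112 ≡ 29; y = λ·(60 - 29) - 27 ≡ 36. → (29, 36)
5P: (29, 36) + (52, 17). λ = (17 - 36)/(52 - 29) ≡ 78/23 mod 97. 23⁻¹ ≡ 38 (mod 97), so λ ≡ 54.
  x = λ² - 29 - 52 = 2916 - 81 ≡ 22; y = λ·(29 - 22) - 36 ≡ 51. → (22, 51)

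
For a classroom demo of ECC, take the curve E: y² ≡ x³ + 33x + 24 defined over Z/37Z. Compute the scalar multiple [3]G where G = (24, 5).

(34, 34)

Repeated addition: build up to 3G.
2G: tangent at (24, 5): λ = (3·24² + 33)/(2·5) ≡ 22/10. 10⁻¹ ≡ 26 (mod 37) since 10·26 = 260 ≡ 1, so λ ≡ 22·26 ≡ 17.
  x = λ² - 24 - 24 = 289 - 48 ≡ 19; y = λ·(24 - 19) - 5 ≡ 6. → (19, 6)
3G: (19, 6) + (24, 5). λ = (5 - 6)/(24 - 19) ≡ 36/5 mod 37. 5⁻¹ ≡ 15 (mod 37), so λ ≡ 22.
  x = λ² - 19 - 24 = 484 - 43 ≡ 34; y = λ·(19 - 34) - 6 ≡ 34. → (34, 34)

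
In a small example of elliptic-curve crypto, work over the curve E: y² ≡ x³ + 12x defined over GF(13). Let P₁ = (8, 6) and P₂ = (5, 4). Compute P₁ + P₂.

(8, 6) + (5, 4). λ = (4 - 6)/(5 - 8) ≡ 11/10 mod 13. 10⁻¹ ≡ 4 (mod 13) since 10·4 = 40 ≡ 1, so λ ≡ 5.
  x = λ² - 8 - 5 = 25 - 13 ≡ 12; y = λ·(8 - 12) - 6 ≡ 0. → (12, 0)

(12, 0)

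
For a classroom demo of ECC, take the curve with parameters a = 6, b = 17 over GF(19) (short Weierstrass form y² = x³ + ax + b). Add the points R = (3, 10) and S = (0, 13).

(17, 4)

(3, 10) + (0, 13). λ = (13 - 10)/(0 - 3) ≡ 3/16 mod 19. 16⁻¹ ≡ 6 (mod 19), so λ ≡ 18.
  x = λ² - 3 - 0 = 324 - 3 ≡ 17; y = λ·(3 - 17) - 10 ≡ 4. → (17, 4)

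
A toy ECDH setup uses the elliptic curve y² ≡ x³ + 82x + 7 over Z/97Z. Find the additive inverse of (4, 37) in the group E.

(4, 60)

-(4, 37) = (4, -37 mod 97) = (4, 60).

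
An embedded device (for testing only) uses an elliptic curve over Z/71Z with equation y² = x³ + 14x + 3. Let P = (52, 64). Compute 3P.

(14, 48)

Repeated addition: build up to 3P.
2P: tangent at (52, 64): λ = (3·52² + 14)/(2·64) ≡ 32/57. 57⁻¹ ≡ 5 (mod 71), so λ ≡ 32·5 ≡ 18.
  x = λ² - 52 - 52 = 324 - 104 ≡ 7; y = λ·(52 - 7) - 64 ≡ 36. → (7, 36)
3P: (7, 36) + (52, 64). λ = (64 - 36)/(52 - 7) ≡ 28/45 mod 71. 45⁻¹ ≡ 30 (mod 71), so λ ≡ 59.
  x = λ² - 7 - 52 = 3481 - 59 ≡ 14; y = λ·(7 - 14) - 36 ≡ 48. → (14, 48)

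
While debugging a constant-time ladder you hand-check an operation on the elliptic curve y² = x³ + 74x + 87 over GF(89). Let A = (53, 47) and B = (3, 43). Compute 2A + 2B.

First 2A:
Repeated addition: build up to 2A.
2A: tangent at (53, 47): λ = (3·53² + 74)/(2·47) ≡ 46/5. 5⁻¹ ≡ 18 (mod 89) since 5·18 = 90 ≡ 1, so λ ≡ 46·18 ≡ 27.
  x = λ² - 53 - 53 = 729 - 106 ≡ 0; y = λ·(53 - 0) - 47 ≡ 49. → (0, 49)
2A = (0, 49).
Next 2B:
Repeated addition: build up to 2B.
2B: tangent at (3, 43): λ = (3·3² + 74)/(2·43) ≡ 12/86. 86⁻¹ ≡ 59 (mod 89) since 86·59 = 5074 ≡ 1, so λ ≡ 12·59 ≡ 85.
  x = λ² - 3 - 3 = 7225 - 6 ≡ 10; y = λ·(3 - 10) - 43 ≡ 74. → (10, 74)
2B = (10, 74).
Finally 2A + 2B:
(0, 49) + (10, 74). λ = (74 - 49)/(10 - 0) ≡ 25/10 mod 89. 10⁻¹ ≡ 9 (mod 89) since 10·9 = 90 ≡ 1, so λ ≡ 47.
  x = λ² - 0 - 10 = 2209 - 10 ≡ 63; y = λ·(0 - 63) - 49 ≡ 16. → (63, 16)

(63, 16)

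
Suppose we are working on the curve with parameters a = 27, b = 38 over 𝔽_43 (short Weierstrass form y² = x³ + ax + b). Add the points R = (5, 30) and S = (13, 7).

(42, 28)

(5, 30) + (13, 7). λ = (7 - 30)/(13 - 5) ≡ 20/8 mod 43. 8⁻¹ ≡ 27 (mod 43) since 8·27 = 216 ≡ 1, so λ ≡ 24.
  x = λ² - 5 - 13 = 576 - 18 ≡ 42; y = λ·(5 - 42) - 30 ≡ 28. → (42, 28)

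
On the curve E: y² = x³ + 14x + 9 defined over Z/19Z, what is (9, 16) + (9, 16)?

tangent at (9, 16): λ = (3·9² + 14)/(2·16) ≡ 10/13. 13⁻¹ ≡ 3 (mod 19), so λ ≡ 10·3 ≡ 11.
  x = λ² - 9 - 9 = 121 - 18 ≡ 8; y = λ·(9 - 8) - 16 ≡ 14. → (8, 14)

(8, 14)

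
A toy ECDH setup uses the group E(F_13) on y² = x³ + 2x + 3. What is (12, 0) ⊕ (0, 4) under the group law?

(12, 0) + (0, 4). λ = (4 - 0)/(0 - 12) ≡ 4/1 mod 13. 1⁻¹ ≡ 1 (mod 13) since 1·1 = 1 ≡ 1, so λ ≡ 4.
  x = λ² - 12 - 0 = 16 - 12 ≡ 4; y = λ·(12 - 4) - 0 ≡ 6. → (4, 6)

(4, 6)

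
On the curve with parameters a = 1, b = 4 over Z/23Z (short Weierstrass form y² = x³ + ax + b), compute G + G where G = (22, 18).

(4, 7)

tangent at (22, 18): λ = (3·22² + 1)/(2·18) ≡ 4/13. 13⁻¹ ≡ 16 (mod 23), so λ ≡ 4·16 ≡ 18.
  x = λ² - 22 - 22 = 324 - 44 ≡ 4; y = λ·(22 - 4) - 18 ≡ 7. → (4, 7)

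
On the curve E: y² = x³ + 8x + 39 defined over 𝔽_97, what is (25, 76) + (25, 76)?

tangent at (25, 76): λ = (3·25² + 8)/(2·76) ≡ 40/55. 55⁻¹ ≡ 30 (mod 97), so λ ≡ 40·30 ≡ 36.
  x = λ² - 25 - 25 = 1296 - 50 ≡ 82; y = λ·(25 - 82) - 76 ≡ 6. → (82, 6)

(82, 6)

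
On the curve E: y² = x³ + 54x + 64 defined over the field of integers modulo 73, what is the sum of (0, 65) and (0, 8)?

O

The two points share x = 0 and their y-coordinates satisfy 65 + 8 ≡ 0 (mod 73), so they are inverses. Their sum is O.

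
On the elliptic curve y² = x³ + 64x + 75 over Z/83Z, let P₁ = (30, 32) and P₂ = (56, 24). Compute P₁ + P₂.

(30, 51)

(30, 32) + (56, 24). λ = (24 - 32)/(56 - 30) ≡ 75/26 mod 83. 26⁻¹ ≡ 16 (mod 83) since 26·16 = 416 ≡ 1, so λ ≡ 38.
  x = λ² - 30 - 56 = 1444 - 86 ≡ 30; y = λ·(30 - 30) - 32 ≡ 51. → (30, 51)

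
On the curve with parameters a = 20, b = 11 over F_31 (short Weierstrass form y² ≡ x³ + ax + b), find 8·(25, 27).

Write Q = (25, 27).
Repeated addition: build up to 8Q.
2Q: tangent at (25, 27): λ = (3·25² + 20)/(2·27) ≡ 4/23. 23⁻¹ ≡ 27 (mod 31) since 23·27 = 621 ≡ 1, so λ ≡ 4·27 ≡ 15.
  x = λ² - 25 - 25 = 225 - 50 ≡ 20; y = λ·(25 - 20) - 27 ≡ 17. → (20, 17)
3Q: (20, 17) + (25, 27). λ = (27 - 17)/(25 - 20) ≡ 10/5 mod 31. 5⁻¹ ≡ 25 (mod 31), so λ ≡ 2.
  x = λ² - 20 - 25 = 4 - 45 ≡ 21; y = λ·(20 - 21) - 17 ≡ 12. → (21, 12)
4Q: (21, 12) + (25, 27). λ = (27 - 12)/(25 - 21) ≡ 15/4 mod 31. 4⁻¹ ≡ 8 (mod 31) since 4·8 = 32 ≡ 1, so λ ≡ 27.
  x = λ² - 21 - 25 = 729 - 46 ≡ 1; y = λ·(21 - 1) - 12 ≡ 1. → (1, 1)
5Q: (1, 1) + (25, 27). λ = (27 - 1)/(25 - 1) ≡ 26/24 mod 31. 24⁻¹ ≡ 22 (mod 31), so λ ≡ 14.
  x = λ² - 1 - 25 = 196 - 26 ≡ 15; y = λ·(1 - 15) - 1 ≡ 20. → (15, 20)
6Q: (15, 20) + (25, 27). λ = (27 - 20)/(25 - 15) ≡ 7/10 mod 31. 10⁻¹ ≡ 28 (mod 31), so λ ≡ 10.
  x = λ² - 15 - 25 = 100 - 40 ≡ 29; y = λ·(15 - 29) - 20 ≡ 26. → (29, 26)
7Q: (29, 26) + (25, 27). λ = (27 - 26)/(25 - 29) ≡ 1/27 mod 31. 27⁻¹ ≡ 23 (mod 31) since 27·23 = 621 ≡ 1, so λ ≡ 23.
  x = λ² - 29 - 25 = 529 - 54 ≡ 10; y = λ·(29 - 10) - 26 ≡ 8. → (10, 8)
8Q: (10, 8) + (25, 27). λ = (27 - 8)/(25 - 10) ≡ 19/15 mod 31. 15⁻¹ ≡ 29 (mod 31), so λ ≡ 24.
  x = λ² - 10 - 25 = 576 - 35 ≡ 14; y = λ·(10 - 14) - 8 ≡ 20. → (14, 20)

(14, 20)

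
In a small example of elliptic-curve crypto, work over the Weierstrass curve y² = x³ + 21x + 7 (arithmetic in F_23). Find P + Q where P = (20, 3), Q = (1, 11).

(6, 2)

(20, 3) + (1, 11). λ = (11 - 3)/(1 - 20) ≡ 8/4 mod 23. 4⁻¹ ≡ 6 (mod 23) since 4·6 = 24 ≡ 1, so λ ≡ 2.
  x = λ² - 20 - 1 = 4 - 21 ≡ 6; y = λ·(20 - 6) - 3 ≡ 2. → (6, 2)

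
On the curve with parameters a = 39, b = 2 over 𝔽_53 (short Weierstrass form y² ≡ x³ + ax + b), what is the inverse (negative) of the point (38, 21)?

-(38, 21) = (38, -21 mod 53) = (38, 32).

(38, 32)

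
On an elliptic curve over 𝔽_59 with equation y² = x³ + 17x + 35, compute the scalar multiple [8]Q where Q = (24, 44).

(44, 2)

Double-and-add on 8 = (1000)₂. Start with Q = (24, 44) for the leading 1-bit.
double: tangent at (24, 44): λ = (3·24² + 17)/(2·44) ≡ 34/29. 29⁻¹ ≡ 57 (mod 59), so λ ≡ 34·57 ≡ 50.
  x = λ² - 24 - 24 = 2500 - 48 ≡ 33; y = λ·(24 - 33) - 44 ≡ 37. → (33, 37)
double: tangent at (33, 37): λ = (3·33² + 17)/(2·37) ≡ 39/15. 15⁻¹ ≡ 4 (mod 59) since 15·4 = 60 ≡ 1, so λ ≡ 39·4 ≡ 38.
  x = λ² - 33 - 33 = 1444 - 66 ≡ 21; y = λ·(33 - 21) - 37 ≡ 6. → (21, 6)
double: tangent at (21, 6): λ = (3·21² + 17)/(2·6) ≡ 42/12. 12⁻¹ ≡ 5 (mod 59), so λ ≡ 42·5 ≡ 33.
  x = λ² - 21 - 21 = 1089 - 42 ≡ 44; y = λ·(21 - 44) - 6 ≡ 2. → (44, 2)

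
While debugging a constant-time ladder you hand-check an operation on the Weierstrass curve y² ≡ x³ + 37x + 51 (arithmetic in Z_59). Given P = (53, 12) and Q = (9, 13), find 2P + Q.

First 2P:
Repeated addition: build up to 2P.
2P: tangent at (53, 12): λ = (3·53² + 37)/(2·12) ≡ 27/24. 24⁻¹ ≡ 32 (mod 59), so λ ≡ 27·32 ≡ 38.
  x = λ² - 53 - 53 = 1444 - 106 ≡ 40; y = λ·(53 - 40) - 12 ≡ 10. → (40, 10)
2P = (40, 10).
Finally 2P + Q:
(40, 10) + (9, 13). λ = (13 - 10)/(9 - 40) ≡ 3/28 mod 59. 28⁻¹ ≡ 19 (mod 59) since 28·19 = 532 ≡ 1, so λ ≡ 57.
  x = λ² - 40 - 9 = 3249 - 49 ≡ 14; y = λ·(40 - 14) - 10 ≡ 56. → (14, 56)

(14, 56)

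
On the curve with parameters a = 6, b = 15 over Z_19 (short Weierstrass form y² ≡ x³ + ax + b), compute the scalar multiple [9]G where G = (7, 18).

(10, 12)

Repeated addition: build up to 9G.
2G: tangent at (7, 18): λ = (3·7² + 6)/(2·18) ≡ 1/17. 17⁻¹ ≡ 9 (mod 19), so λ ≡ 1·9 ≡ 9.
  x = λ² - 7 - 7 = 81 - 14 ≡ 10; y = λ·(7 - 10) - 18 ≡ 12. → (10, 12)
3G: (10, 12) + (7, 18). λ = (18 - 12)/(7 - 10) ≡ 6/16 mod 19. 16⁻¹ ≡ 6 (mod 19) since 16·6 = 96 ≡ 1, so λ ≡ 17.
  x = λ² - 10 - 7 = 289 - 17 ≡ 6; y = λ·(10 - 6) - 12 ≡ 18. → (6, 18)
4G: (6, 18) + (7, 18). λ = (18 - 18)/(7 - 6) ≡ 0/1 mod 19. 1⁻¹ ≡ 1 (mod 19), so λ ≡ 0.
  x = λ² - 6 - 7 = 0 - 13 ≡ 6; y = λ·(6 - 6) - 18 ≡ 1. → (6, 1)
5G: (6, 1) + (7, 18). λ = (18 - 1)/(7 - 6) ≡ 17/1 mod 19. 1⁻¹ ≡ 1 (mod 19) since 1·1 = 1 ≡ 1, so λ ≡ 17.
  x = λ² - 6 - 7 = 289 - 13 ≡ 10; y = λ·(6 - 10) - 1 ≡ 7. → (10, 7)
6G: (10, 7) + (7, 18). λ = (18 - 7)/(7 - 10) ≡ 11/16 mod 19. 16⁻¹ ≡ 6 (mod 19) since 16·6 = 96 ≡ 1, so λ ≡ 9.
  x = λ² - 10 - 7 = 81 - 17 ≡ 7; y = λ·(10 - 7) - 7 ≡ 1. → (7, 1)
7G: (7, 1) + (7, 18): same x and y₁ ≡ -y₂, so the sum is 𝒪.
8G: 𝒪 + (7, 18) = (7, 18) (identity).
9G: tangent at (7, 18): λ = (3·7² + 6)/(2·18) ≡ 1/17. 17⁻¹ ≡ 9 (mod 19), so λ ≡ 1·9 ≡ 9.
  x = λ² - 7 - 7 = 81 - 14 ≡ 10; y = λ·(7 - 10) - 18 ≡ 12. → (10, 12)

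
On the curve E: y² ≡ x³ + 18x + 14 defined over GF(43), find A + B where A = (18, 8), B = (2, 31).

(38, 10)

(18, 8) + (2, 31). λ = (31 - 8)/(2 - 18) ≡ 23/27 mod 43. 27⁻¹ ≡ 8 (mod 43) since 27·8 = 216 ≡ 1, so λ ≡ 12.
  x = λ² - 18 - 2 = 144 - 20 ≡ 38; y = λ·(18 - 38) - 8 ≡ 10. → (38, 10)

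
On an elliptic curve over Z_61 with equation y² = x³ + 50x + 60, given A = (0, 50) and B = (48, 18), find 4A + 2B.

First 4A:
Double-and-add on 4 = (100)₂. Start with A = (0, 50) for the leading 1-bit.
double: tangent at (0, 50): λ = (3·0² + 50)/(2·50) ≡ 50/39. 39⁻¹ ≡ 36 (mod 61) since 39·36 = 1404 ≡ 1, so λ ≡ 50·36 ≡ 31.
  x = λ² - 0 - 0 = 961 - 0 ≡ 46; y = λ·(0 - 46) - 50 ≡ 49. → (46, 49)
double: tangent at (46, 49): λ = (3·46² + 50)/(2·49) ≡ 54/37. 37⁻¹ ≡ 33 (mod 61) since 37·33 = 1221 ≡ 1, so λ ≡ 54·33 ≡ 13.
  x = λ² - 46 - 46 = 169 - 92 ≡ 16; y = λ·(46 - 16) - 49 ≡ 36. → (16, 36)
4A = (16, 36).
Next 2B:
Repeated addition: build up to 2B.
2B: tangent at (48, 18): λ = (3·48² + 50)/(2·18) ≡ 8/36. 36⁻¹ ≡ 39 (mod 61) since 36·39 = 1404 ≡ 1, so λ ≡ 8·39 ≡ 7.
  x = λ² - 48 - 48 = 49 - 96 ≡ 14; y = λ·(48 - 14) - 18 ≡ 37. → (14, 37)
2B = (14, 37).
Finally 4A + 2B:
(16, 36) + (14, 37). λ = (37 - 36)/(14 - 16) ≡ 1/59 mod 61. 59⁻¹ ≡ 30 (mod 61), so λ ≡ 30.
  x = λ² - 16 - 14 = 900 - 30 ≡ 16; y = λ·(16 - 16) - 36 ≡ 25. → (16, 25)

(16, 25)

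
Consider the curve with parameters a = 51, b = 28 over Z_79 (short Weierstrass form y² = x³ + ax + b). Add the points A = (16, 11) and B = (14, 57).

(25, 38)

(16, 11) + (14, 57). λ = (57 - 11)/(14 - 16) ≡ 46/77 mod 79. 77⁻¹ ≡ 39 (mod 79) since 77·39 = 3003 ≡ 1, so λ ≡ 56.
  x = λ² - 16 - 14 = 3136 - 30 ≡ 25; y = λ·(16 - 25) - 11 ≡ 38. → (25, 38)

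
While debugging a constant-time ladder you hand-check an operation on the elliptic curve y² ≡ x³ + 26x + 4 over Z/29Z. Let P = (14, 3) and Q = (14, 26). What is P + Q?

The two points share x = 14 and their y-coordinates satisfy 3 + 26 ≡ 0 (mod 29), so they are inverses. Their sum is O.

O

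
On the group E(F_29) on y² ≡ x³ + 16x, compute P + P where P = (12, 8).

tangent at (12, 8): λ = (3·12² + 16)/(2·8) ≡ 13/16. 16⁻¹ ≡ 20 (mod 29) since 16·20 = 320 ≡ 1, so λ ≡ 13·20 ≡ 28.
  x = λ² - 12 - 12 = 784 - 24 ≡ 6; y = λ·(12 - 6) - 8 ≡ 15. → (6, 15)

(6, 15)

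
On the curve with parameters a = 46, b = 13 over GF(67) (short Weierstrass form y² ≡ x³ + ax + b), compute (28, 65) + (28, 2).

O

The two points share x = 28 and their y-coordinates satisfy 65 + 2 ≡ 0 (mod 67), so they are inverses. Their sum is ∞.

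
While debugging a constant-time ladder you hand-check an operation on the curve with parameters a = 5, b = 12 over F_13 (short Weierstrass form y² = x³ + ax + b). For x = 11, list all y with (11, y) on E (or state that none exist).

none

x³ + 5x + 12 = 1398 ≡ 7 (mod 13).
7 is a non-residue mod 13; no y exists.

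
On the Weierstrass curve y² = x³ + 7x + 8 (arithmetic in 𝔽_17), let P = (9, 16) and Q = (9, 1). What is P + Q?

The two points share x = 9 and their y-coordinates satisfy 16 + 1 ≡ 0 (mod 17), so they are inverses. Their sum is O.

O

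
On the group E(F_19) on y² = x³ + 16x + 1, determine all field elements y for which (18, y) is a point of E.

x³ + 16x + 1 = 6121 ≡ 3 (mod 19).
3 is a non-residue mod 19; no y exists.

none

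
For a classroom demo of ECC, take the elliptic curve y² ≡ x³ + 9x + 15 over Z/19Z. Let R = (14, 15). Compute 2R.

tangent at (14, 15): λ = (3·14² + 9)/(2·15) ≡ 8/11. 11⁻¹ ≡ 7 (mod 19), so λ ≡ 8·7 ≡ 18.
  x = λ² - 14 - 14 = 324 - 28 ≡ 11; y = λ·(14 - 11) - 15 ≡ 1. → (11, 1)

(11, 1)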